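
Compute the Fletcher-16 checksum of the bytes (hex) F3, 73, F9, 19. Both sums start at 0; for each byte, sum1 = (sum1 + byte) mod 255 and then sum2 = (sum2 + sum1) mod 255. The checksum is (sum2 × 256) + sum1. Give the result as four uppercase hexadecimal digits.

377A

Running sums (mod 255):
  after byte 0 (F3): sum1=243, sum2=243
  after byte 1 (73): sum1=103, sum2=91
  after byte 2 (F9): sum1=97, sum2=188
  after byte 3 (19): sum1=122, sum2=55
Checksum = sum2·256 + sum1 = 55·256 + 122 = 14202 = 0x377A.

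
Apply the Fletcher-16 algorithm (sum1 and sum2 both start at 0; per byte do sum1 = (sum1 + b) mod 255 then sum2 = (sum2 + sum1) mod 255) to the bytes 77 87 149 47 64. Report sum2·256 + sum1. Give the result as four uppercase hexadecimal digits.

Running sums (mod 255):
  after byte 0 (77): sum1=77, sum2=77
  after byte 1 (87): sum1=164, sum2=241
  after byte 2 (149): sum1=58, sum2=44
  after byte 3 (47): sum1=105, sum2=149
  after byte 4 (64): sum1=169, sum2=63
Checksum = sum2·256 + sum1 = 63·256 + 169 = 16297 = 0x3FA9.

3FA9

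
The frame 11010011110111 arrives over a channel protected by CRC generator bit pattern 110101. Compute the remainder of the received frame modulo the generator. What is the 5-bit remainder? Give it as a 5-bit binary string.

Modulo-2 division of 11010011110111 by 110101:
  pos 0: 110100 XOR 110101 = 000001
  pos 5: 111110 XOR 110101 = 001011
  pos 7: 101111 XOR 110101 = 011010
  pos 8: 110101 XOR 110101 = 000000
Remainder = 00000 (zero — the frame passes the CRC check).

00000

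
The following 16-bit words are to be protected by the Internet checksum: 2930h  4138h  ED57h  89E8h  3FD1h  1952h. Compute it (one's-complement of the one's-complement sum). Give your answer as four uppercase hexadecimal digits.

C533

One's-complement addition (fold any carry out of bit 15 back into bit 0):
  0x2930 + 0x4138 = 0x06A68
  0x6A68 + 0xED57 = 0x157BF → wrap carry → 0x57C0
  0x57C0 + 0x89E8 = 0x0E1A8
  0xE1A8 + 0x3FD1 = 0x12179 → wrap carry → 0x217A
  0x217A + 0x1952 = 0x03ACC
One's-complement sum = 0x3ACC.
Checksum = ~0x3ACC & 0xFFFF = 0xC533.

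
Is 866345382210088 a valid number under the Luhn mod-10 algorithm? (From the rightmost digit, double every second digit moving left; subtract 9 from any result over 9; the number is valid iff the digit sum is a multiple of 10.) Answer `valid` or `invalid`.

From the right, keep odd positions and double even positions (subtract 9 from any doubled value over 9):
  doubled (positions 2,4,...): 7 0 4 7 1 6 3 → sum 28
  kept (positions 1,3,...): 8 0 1 2 3 4 6 8 → sum 32
Total = 60.
60 mod 10 = 0, so the number is valid.

valid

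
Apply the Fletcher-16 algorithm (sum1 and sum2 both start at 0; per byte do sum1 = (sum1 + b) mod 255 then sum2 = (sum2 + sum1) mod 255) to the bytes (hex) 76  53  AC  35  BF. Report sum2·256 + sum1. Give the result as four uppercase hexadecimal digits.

Running sums (mod 255):
  after byte 0 (76): sum1=118, sum2=118
  after byte 1 (53): sum1=201, sum2=64
  after byte 2 (AC): sum1=118, sum2=182
  after byte 3 (35): sum1=171, sum2=98
  after byte 4 (BF): sum1=107, sum2=205
Checksum = sum2·256 + sum1 = 205·256 + 107 = 52587 = 0xCD6B.

CD6B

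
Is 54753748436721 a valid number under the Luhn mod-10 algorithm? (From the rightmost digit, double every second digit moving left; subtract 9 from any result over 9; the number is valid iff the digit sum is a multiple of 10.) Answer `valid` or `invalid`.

valid

From the right, keep odd positions and double even positions (subtract 9 from any doubled value over 9):
  doubled (positions 2,4,...): 4 3 8 8 6 5 1 → sum 35
  kept (positions 1,3,...): 1 7 3 8 7 5 4 → sum 35
Total = 70.
70 mod 10 = 0, so the number is valid.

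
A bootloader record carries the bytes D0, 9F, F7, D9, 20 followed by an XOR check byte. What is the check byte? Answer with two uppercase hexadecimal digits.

41

XOR the bytes together:
  start with 0xD0
  0xD0 ⊕ 0x9F = 0x4F
  0x4F ⊕ 0xF7 = 0xB8
  0xB8 ⊕ 0xD9 = 0x61
  0x61 ⊕ 0x20 = 0x41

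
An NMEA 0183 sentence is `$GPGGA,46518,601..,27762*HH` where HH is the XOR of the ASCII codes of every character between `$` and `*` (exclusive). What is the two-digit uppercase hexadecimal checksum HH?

XOR the ASCII codes of the payload characters:
  'G' = 0x47 → acc = 0x47
  'P' = 0x50 → acc = 0x17
  'G' = 0x47 → acc = 0x50
  'G' = 0x47 → acc = 0x17
  'A' = 0x41 → acc = 0x56
  ',' = 0x2C → acc = 0x7A
  '4' = 0x34 → acc = 0x4E
  '6' = 0x36 → acc = 0x78
  '5' = 0x35 → acc = 0x4D
  '1' = 0x31 → acc = 0x7C
  '8' = 0x38 → acc = 0x44
  ',' = 0x2C → acc = 0x68
  '6' = 0x36 → acc = 0x5E
  '0' = 0x30 → acc = 0x6E
  '1' = 0x31 → acc = 0x5F
  '.' = 0x2E → acc = 0x71
  '.' = 0x2E → acc = 0x5F
  ',' = 0x2C → acc = 0x73
  '2' = 0x32 → acc = 0x41
  '7' = 0x37 → acc = 0x76
  '7' = 0x37 → acc = 0x41
  '6' = 0x36 → acc = 0x77
  '2' = 0x32 → acc = 0x45
Checksum = 0x45.

45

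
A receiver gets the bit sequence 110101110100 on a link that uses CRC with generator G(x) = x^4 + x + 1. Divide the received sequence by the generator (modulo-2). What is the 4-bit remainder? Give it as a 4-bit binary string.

Modulo-2 division of 110101110100 by 10011:
  pos 0: 11010 XOR 10011 = 01001
  pos 1: 10011 XOR 10011 = 00000
  pos 6: 11010 XOR 10011 = 01001
  pos 7: 10010 XOR 10011 = 00001
Remainder = 0001 (nonzero — an error is detected).

0001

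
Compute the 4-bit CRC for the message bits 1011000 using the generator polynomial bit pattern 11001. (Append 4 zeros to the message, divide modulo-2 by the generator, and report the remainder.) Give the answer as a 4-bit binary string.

0011

Append 4 zeros: 10110000000. Divide by 11001 (XOR where the leading bit is 1):
  pos 0: 10110 XOR 11001 = 01111
  pos 1: 11110 XOR 11001 = 00111
  pos 3: 11100 XOR 11001 = 00101
  pos 5: 10100 XOR 11001 = 01101
  pos 6: 11010 XOR 11001 = 00011
Remainder (last 4 bits) = 0011. This is the CRC / FCS.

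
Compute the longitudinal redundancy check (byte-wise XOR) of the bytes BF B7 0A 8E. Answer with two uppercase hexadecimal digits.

XOR the bytes together:
  start with 0xBF
  0xBF ⊕ 0xB7 = 0x08
  0x08 ⊕ 0x0A = 0x02
  0x02 ⊕ 0x8E = 0x8C

8C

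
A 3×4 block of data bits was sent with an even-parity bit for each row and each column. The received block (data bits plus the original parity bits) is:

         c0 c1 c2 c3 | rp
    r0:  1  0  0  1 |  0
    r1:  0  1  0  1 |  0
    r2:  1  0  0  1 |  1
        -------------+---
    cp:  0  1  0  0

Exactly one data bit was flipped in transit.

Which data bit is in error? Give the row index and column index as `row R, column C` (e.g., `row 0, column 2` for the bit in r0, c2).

row 2, column 3

Recompute each row's even parity and compare to rp:
  r0: data parity 0, sent rp 0 → ok
  r1: data parity 0, sent rp 0 → ok
  r2: data parity 0, sent rp 1 → mismatch
Recompute each column's even parity and compare to cp:
  c0: data parity 0, sent cp 0 → ok
  c1: data parity 1, sent cp 1 → ok
  c2: data parity 0, sent cp 0 → ok
  c3: data parity 1, sent cp 0 → mismatch
Exactly one row (r2) and one column (c3) fail → the flipped bit is at their intersection.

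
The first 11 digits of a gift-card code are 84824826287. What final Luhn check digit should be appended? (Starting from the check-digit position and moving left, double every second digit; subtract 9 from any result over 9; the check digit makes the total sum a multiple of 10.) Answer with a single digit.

Partial digits right→left: 7 8 2 6 2 8 4 2 8 4 8
Double every second digit counting from the check-digit position (so the 1st, 3rd, 5th, ... of the partial from the right).
  doubled (with −9 where >9): 5 4 4 8 7 7 → sum 35
  kept as-is: 8 6 8 2 4 → sum 28
Total = 35 + 28 = 63.
Check digit = (10 − (63 mod 10)) mod 10 = 7.

7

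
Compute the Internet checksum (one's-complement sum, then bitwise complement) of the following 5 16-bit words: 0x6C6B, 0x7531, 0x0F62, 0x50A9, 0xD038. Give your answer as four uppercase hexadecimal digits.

One's-complement addition (fold any carry out of bit 15 back into bit 0):
  0x6C6B + 0x7531 = 0x0E19C
  0xE19C + 0x0F62 = 0x0F0FE
  0xF0FE + 0x50A9 = 0x141A7 → wrap carry → 0x41A8
  0x41A8 + 0xD038 = 0x111E0 → wrap carry → 0x11E1
One's-complement sum = 0x11E1.
Checksum = ~0x11E1 & 0xFFFF = 0xEE1E.

EE1E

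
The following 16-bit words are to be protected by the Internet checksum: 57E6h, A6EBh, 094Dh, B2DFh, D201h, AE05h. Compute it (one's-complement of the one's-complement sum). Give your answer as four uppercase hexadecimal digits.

One's-complement addition (fold any carry out of bit 15 back into bit 0):
  0x57E6 + 0xA6EB = 0x0FED1
  0xFED1 + 0x094D = 0x1081E → wrap carry → 0x081F
  0x081F + 0xB2DF = 0x0BAFE
  0xBAFE + 0xD201 = 0x18CFF → wrap carry → 0x8D00
  0x8D00 + 0xAE05 = 0x13B05 → wrap carry → 0x3B06
One's-complement sum = 0x3B06.
Checksum = ~0x3B06 & 0xFFFF = 0xC4F9.

C4F9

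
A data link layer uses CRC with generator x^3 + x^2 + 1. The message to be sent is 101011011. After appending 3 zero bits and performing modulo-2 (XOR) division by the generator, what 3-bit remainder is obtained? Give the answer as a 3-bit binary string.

110

Append 3 zeros: 101011011000. Divide by 1101 (XOR where the leading bit is 1):
  pos 0: 1010 XOR 1101 = 0111
  pos 1: 1111 XOR 1101 = 0010
  pos 3: 1010 XOR 1101 = 0111
  pos 4: 1111 XOR 1101 = 0010
  pos 6: 1010 XOR 1101 = 0111
  pos 7: 1110 XOR 1101 = 0011
Remainder (last 3 bits) = 110. This is the CRC / FCS.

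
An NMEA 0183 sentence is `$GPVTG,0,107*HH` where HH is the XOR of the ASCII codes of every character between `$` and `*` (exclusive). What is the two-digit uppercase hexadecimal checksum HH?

54

XOR the ASCII codes of the payload characters:
  'G' = 0x47 → acc = 0x47
  'P' = 0x50 → acc = 0x17
  'V' = 0x56 → acc = 0x41
  'T' = 0x54 → acc = 0x15
  'G' = 0x47 → acc = 0x52
  ',' = 0x2C → acc = 0x7E
  '0' = 0x30 → acc = 0x4E
  ',' = 0x2C → acc = 0x62
  '1' = 0x31 → acc = 0x53
  '0' = 0x30 → acc = 0x63
  '7' = 0x37 → acc = 0x54
Checksum = 0x54.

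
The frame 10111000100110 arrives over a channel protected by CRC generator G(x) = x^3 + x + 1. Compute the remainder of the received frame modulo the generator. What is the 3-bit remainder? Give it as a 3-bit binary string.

Modulo-2 division of 10111000100110 by 1011:
  pos 0: 1011 XOR 1011 = 0000
  pos 4: 1000 XOR 1011 = 0011
  pos 6: 1110 XOR 1011 = 0101
  pos 7: 1010 XOR 1011 = 0001
  pos 10: 1110 XOR 1011 = 0101
Remainder = 101 (nonzero — an error is detected).

101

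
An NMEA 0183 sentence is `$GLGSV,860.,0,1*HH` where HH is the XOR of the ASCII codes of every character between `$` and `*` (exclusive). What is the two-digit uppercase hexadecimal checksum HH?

XOR the ASCII codes of the payload characters:
  'G' = 0x47 → acc = 0x47
  'L' = 0x4C → acc = 0x0B
  'G' = 0x47 → acc = 0x4C
  'S' = 0x53 → acc = 0x1F
  'V' = 0x56 → acc = 0x49
  ',' = 0x2C → acc = 0x65
  '8' = 0x38 → acc = 0x5D
  '6' = 0x36 → acc = 0x6B
  '0' = 0x30 → acc = 0x5B
  '.' = 0x2E → acc = 0x75
  ',' = 0x2C → acc = 0x59
  '0' = 0x30 → acc = 0x69
  ',' = 0x2C → acc = 0x45
  '1' = 0x31 → acc = 0x74
Checksum = 0x74.

74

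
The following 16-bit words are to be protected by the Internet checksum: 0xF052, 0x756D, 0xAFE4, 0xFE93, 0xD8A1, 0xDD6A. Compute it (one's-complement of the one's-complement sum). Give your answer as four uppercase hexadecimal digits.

35BA

One's-complement addition (fold any carry out of bit 15 back into bit 0):
  0xF052 + 0x756D = 0x165BF → wrap carry → 0x65C0
  0x65C0 + 0xAFE4 = 0x115A4 → wrap carry → 0x15A5
  0x15A5 + 0xFE93 = 0x11438 → wrap carry → 0x1439
  0x1439 + 0xD8A1 = 0x0ECDA
  0xECDA + 0xDD6A = 0x1CA44 → wrap carry → 0xCA45
One's-complement sum = 0xCA45.
Checksum = ~0xCA45 & 0xFFFF = 0x35BA.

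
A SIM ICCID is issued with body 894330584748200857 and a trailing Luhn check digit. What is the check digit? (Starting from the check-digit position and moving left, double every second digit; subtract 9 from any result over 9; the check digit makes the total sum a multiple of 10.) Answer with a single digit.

Partial digits right→left: 7 5 8 0 0 2 8 4 7 4 8 5 0 3 3 4 9 8
Double every second digit counting from the check-digit position (so the 1st, 3rd, 5th, ... of the partial from the right).
  doubled (with −9 where >9): 5 7 0 7 5 7 0 6 9 → sum 46
  kept as-is: 5 0 2 4 4 5 3 4 8 → sum 35
Total = 46 + 35 = 81.
Check digit = (10 − (81 mod 10)) mod 10 = 9.

9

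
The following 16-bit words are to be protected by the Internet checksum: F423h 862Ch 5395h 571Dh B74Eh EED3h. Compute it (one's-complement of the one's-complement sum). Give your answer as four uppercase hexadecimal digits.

34DA

One's-complement addition (fold any carry out of bit 15 back into bit 0):
  0xF423 + 0x862C = 0x17A4F → wrap carry → 0x7A50
  0x7A50 + 0x5395 = 0x0CDE5
  0xCDE5 + 0x571D = 0x12502 → wrap carry → 0x2503
  0x2503 + 0xB74E = 0x0DC51
  0xDC51 + 0xEED3 = 0x1CB24 → wrap carry → 0xCB25
One's-complement sum = 0xCB25.
Checksum = ~0xCB25 & 0xFFFF = 0x34DA.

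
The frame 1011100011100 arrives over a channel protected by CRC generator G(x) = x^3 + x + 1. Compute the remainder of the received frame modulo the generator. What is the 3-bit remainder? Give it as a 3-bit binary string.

Modulo-2 division of 1011100011100 by 1011:
  pos 0: 1011 XOR 1011 = 0000
  pos 4: 1000 XOR 1011 = 0011
  pos 6: 1111 XOR 1011 = 0100
  pos 7: 1001 XOR 1011 = 0010
  pos 9: 1000 XOR 1011 = 0011
Remainder = 011 (nonzero — an error is detected).

011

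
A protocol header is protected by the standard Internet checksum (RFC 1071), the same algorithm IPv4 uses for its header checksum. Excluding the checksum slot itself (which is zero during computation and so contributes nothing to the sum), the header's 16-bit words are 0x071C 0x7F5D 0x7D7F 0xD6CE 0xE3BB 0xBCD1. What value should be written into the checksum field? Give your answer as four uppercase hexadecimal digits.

84AA

One's-complement addition (fold any carry out of bit 15 back into bit 0):
  0x071C + 0x7F5D = 0x08679
  0x8679 + 0x7D7F = 0x103F8 → wrap carry → 0x03F9
  0x03F9 + 0xD6CE = 0x0DAC7
  0xDAC7 + 0xE3BB = 0x1BE82 → wrap carry → 0xBE83
  0xBE83 + 0xBCD1 = 0x17B54 → wrap carry → 0x7B55
One's-complement sum = 0x7B55.
Checksum = ~0x7B55 & 0xFFFF = 0x84AA.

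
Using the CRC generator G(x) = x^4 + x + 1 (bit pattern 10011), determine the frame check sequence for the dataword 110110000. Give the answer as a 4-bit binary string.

Append 4 zeros: 1101100000000. Divide by 10011 (XOR where the leading bit is 1):
  pos 0: 11011 XOR 10011 = 01000
  pos 1: 10000 XOR 10011 = 00011
  pos 4: 11000 XOR 10011 = 01011
  pos 5: 10110 XOR 10011 = 00101
  pos 7: 10100 XOR 10011 = 00111
Remainder (last 4 bits) = 1110. This is the CRC / FCS.

1110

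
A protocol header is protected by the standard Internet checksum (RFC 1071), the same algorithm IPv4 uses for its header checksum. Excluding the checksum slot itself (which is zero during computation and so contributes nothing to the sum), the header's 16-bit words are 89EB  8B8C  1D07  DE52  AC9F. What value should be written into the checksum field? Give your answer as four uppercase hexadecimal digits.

428E

One's-complement addition (fold any carry out of bit 15 back into bit 0):
  0x89EB + 0x8B8C = 0x11577 → wrap carry → 0x1578
  0x1578 + 0x1D07 = 0x0327F
  0x327F + 0xDE52 = 0x110D1 → wrap carry → 0x10D2
  0x10D2 + 0xAC9F = 0x0BD71
One's-complement sum = 0xBD71.
Checksum = ~0xBD71 & 0xFFFF = 0x428E.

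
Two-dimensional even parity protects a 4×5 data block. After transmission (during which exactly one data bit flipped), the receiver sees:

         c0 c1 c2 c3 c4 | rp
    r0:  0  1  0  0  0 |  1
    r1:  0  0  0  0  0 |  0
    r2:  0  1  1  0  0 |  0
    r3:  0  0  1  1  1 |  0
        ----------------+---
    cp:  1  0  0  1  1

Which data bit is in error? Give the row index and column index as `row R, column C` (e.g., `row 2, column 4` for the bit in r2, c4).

Recompute each row's even parity and compare to rp:
  r0: data parity 1, sent rp 1 → ok
  r1: data parity 0, sent rp 0 → ok
  r2: data parity 0, sent rp 0 → ok
  r3: data parity 1, sent rp 0 → mismatch
Recompute each column's even parity and compare to cp:
  c0: data parity 0, sent cp 1 → mismatch
  c1: data parity 0, sent cp 0 → ok
  c2: data parity 0, sent cp 0 → ok
  c3: data parity 1, sent cp 1 → ok
  c4: data parity 1, sent cp 1 → ok
Exactly one row (r3) and one column (c0) fail → the flipped bit is at their intersection.

row 3, column 0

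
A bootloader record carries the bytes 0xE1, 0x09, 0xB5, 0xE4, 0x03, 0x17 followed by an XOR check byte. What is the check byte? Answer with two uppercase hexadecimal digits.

AD

XOR the bytes together:
  start with 0xE1
  0xE1 ⊕ 0x09 = 0xE8
  0xE8 ⊕ 0xB5 = 0x5D
  0x5D ⊕ 0xE4 = 0xB9
  0xB9 ⊕ 0x03 = 0xBA
  0xBA ⊕ 0x17 = 0xAD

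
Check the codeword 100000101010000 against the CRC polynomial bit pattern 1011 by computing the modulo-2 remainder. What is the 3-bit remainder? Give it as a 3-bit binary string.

000

Modulo-2 division of 100000101010000 by 1011:
  pos 0: 1000 XOR 1011 = 0011
  pos 2: 1100 XOR 1011 = 0111
  pos 3: 1111 XOR 1011 = 0100
  pos 4: 1000 XOR 1011 = 0011
  pos 6: 1110 XOR 1011 = 0101
  pos 7: 1011 XOR 1011 = 0000
Remainder = 000 (zero — the frame passes the CRC check).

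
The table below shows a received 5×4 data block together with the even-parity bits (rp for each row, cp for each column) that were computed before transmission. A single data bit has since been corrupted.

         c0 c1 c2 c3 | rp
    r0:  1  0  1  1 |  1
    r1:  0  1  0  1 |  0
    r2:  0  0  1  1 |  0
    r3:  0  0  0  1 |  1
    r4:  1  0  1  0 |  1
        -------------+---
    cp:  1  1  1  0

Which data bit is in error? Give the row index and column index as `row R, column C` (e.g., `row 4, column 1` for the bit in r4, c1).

row 4, column 0

Recompute each row's even parity and compare to rp:
  r0: data parity 1, sent rp 1 → ok
  r1: data parity 0, sent rp 0 → ok
  r2: data parity 0, sent rp 0 → ok
  r3: data parity 1, sent rp 1 → ok
  r4: data parity 0, sent rp 1 → mismatch
Recompute each column's even parity and compare to cp:
  c0: data parity 0, sent cp 1 → mismatch
  c1: data parity 1, sent cp 1 → ok
  c2: data parity 1, sent cp 1 → ok
  c3: data parity 0, sent cp 0 → ok
Exactly one row (r4) and one column (c0) fail → the flipped bit is at their intersection.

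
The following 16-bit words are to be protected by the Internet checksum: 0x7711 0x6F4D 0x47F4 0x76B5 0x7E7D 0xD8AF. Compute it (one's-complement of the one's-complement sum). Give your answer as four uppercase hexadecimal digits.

One's-complement addition (fold any carry out of bit 15 back into bit 0):
  0x7711 + 0x6F4D = 0x0E65E
  0xE65E + 0x47F4 = 0x12E52 → wrap carry → 0x2E53
  0x2E53 + 0x76B5 = 0x0A508
  0xA508 + 0x7E7D = 0x12385 → wrap carry → 0x2386
  0x2386 + 0xD8AF = 0x0FC35
One's-complement sum = 0xFC35.
Checksum = ~0xFC35 & 0xFFFF = 0x03CA.

03CA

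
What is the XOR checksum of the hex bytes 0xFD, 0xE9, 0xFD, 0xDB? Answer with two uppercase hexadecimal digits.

32

XOR the bytes together:
  start with 0xFD
  0xFD ⊕ 0xE9 = 0x14
  0x14 ⊕ 0xFD = 0xE9
  0xE9 ⊕ 0xDB = 0x32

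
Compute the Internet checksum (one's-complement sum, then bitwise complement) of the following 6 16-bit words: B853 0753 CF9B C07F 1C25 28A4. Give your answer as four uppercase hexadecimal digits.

6B74

One's-complement addition (fold any carry out of bit 15 back into bit 0):
  0xB853 + 0x0753 = 0x0BFA6
  0xBFA6 + 0xCF9B = 0x18F41 → wrap carry → 0x8F42
  0x8F42 + 0xC07F = 0x14FC1 → wrap carry → 0x4FC2
  0x4FC2 + 0x1C25 = 0x06BE7
  0x6BE7 + 0x28A4 = 0x0948B
One's-complement sum = 0x948B.
Checksum = ~0x948B & 0xFFFF = 0x6B74.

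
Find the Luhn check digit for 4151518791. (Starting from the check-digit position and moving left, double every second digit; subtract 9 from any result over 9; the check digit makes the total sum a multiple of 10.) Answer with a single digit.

Partial digits right→left: 1 9 7 8 1 5 1 5 1 4
Double every second digit counting from the check-digit position (so the 1st, 3rd, 5th, ... of the partial from the right).
  doubled (with −9 where >9): 2 5 2 2 2 → sum 13
  kept as-is: 9 8 5 5 4 → sum 31
Total = 13 + 31 = 44.
Check digit = (10 − (44 mod 10)) mod 10 = 6.

6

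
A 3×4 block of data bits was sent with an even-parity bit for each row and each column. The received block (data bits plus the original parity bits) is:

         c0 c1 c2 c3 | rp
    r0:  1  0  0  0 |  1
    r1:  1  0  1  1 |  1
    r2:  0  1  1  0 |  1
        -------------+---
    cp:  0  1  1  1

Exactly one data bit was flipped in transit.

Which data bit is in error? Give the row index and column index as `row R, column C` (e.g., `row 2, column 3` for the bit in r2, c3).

Recompute each row's even parity and compare to rp:
  r0: data parity 1, sent rp 1 → ok
  r1: data parity 1, sent rp 1 → ok
  r2: data parity 0, sent rp 1 → mismatch
Recompute each column's even parity and compare to cp:
  c0: data parity 0, sent cp 0 → ok
  c1: data parity 1, sent cp 1 → ok
  c2: data parity 0, sent cp 1 → mismatch
  c3: data parity 1, sent cp 1 → ok
Exactly one row (r2) and one column (c2) fail → the flipped bit is at their intersection.

row 2, column 2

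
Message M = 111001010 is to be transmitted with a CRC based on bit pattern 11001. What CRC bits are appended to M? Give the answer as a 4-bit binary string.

Append 4 zeros: 1110010100000. Divide by 11001 (XOR where the leading bit is 1):
  pos 0: 11100 XOR 11001 = 00101
  pos 2: 10110 XOR 11001 = 01111
  pos 3: 11111 XOR 11001 = 00110
  pos 5: 11000 XOR 11001 = 00001
Remainder (last 4 bits) = 1000. This is the CRC / FCS.

1000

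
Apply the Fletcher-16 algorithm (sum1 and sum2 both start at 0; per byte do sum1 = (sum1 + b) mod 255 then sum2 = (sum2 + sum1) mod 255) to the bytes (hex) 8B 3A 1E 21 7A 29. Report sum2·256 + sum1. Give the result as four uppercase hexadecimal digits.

62A8

Running sums (mod 255):
  after byte 0 (8B): sum1=139, sum2=139
  after byte 1 (3A): sum1=197, sum2=81
  after byte 2 (1E): sum1=227, sum2=53
  after byte 3 (21): sum1=5, sum2=58
  after byte 4 (7A): sum1=127, sum2=185
  after byte 5 (29): sum1=168, sum2=98
Checksum = sum2·256 + sum1 = 98·256 + 168 = 25256 = 0x62A8.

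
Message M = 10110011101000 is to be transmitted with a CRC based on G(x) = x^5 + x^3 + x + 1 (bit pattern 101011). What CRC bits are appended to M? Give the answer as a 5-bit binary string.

Append 5 zeros: 1011001110100000000. Divide by 101011 (XOR where the leading bit is 1):
  pos 0: 101100 XOR 101011 = 000111
  pos 3: 111111 XOR 101011 = 010100
  pos 4: 101000 XOR 101011 = 000011
  pos 8: 111000 XOR 101011 = 010011
  pos 9: 100110 XOR 101011 = 001101
  pos 11: 110100 XOR 101011 = 011111
  pos 12: 111110 XOR 101011 = 010101
  pos 13: 101010 XOR 101011 = 000001
Remainder (last 5 bits) = 00001. This is the CRC / FCS.

00001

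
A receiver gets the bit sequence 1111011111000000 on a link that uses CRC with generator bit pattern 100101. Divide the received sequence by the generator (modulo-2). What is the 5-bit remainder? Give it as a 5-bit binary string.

01000

Modulo-2 division of 1111011111000000 by 100101:
  pos 0: 111101 XOR 100101 = 011000
  pos 1: 110001 XOR 100101 = 010100
  pos 2: 101001 XOR 100101 = 001100
  pos 4: 110011 XOR 100101 = 010110
  pos 5: 101100 XOR 100101 = 001001
  pos 7: 100100 XOR 100101 = 000001
Remainder = 01000 (nonzero — an error is detected).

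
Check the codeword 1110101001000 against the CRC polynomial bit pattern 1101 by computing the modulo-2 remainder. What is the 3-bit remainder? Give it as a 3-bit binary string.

000

Modulo-2 division of 1110101001000 by 1101:
  pos 0: 1110 XOR 1101 = 0011
  pos 2: 1110 XOR 1101 = 0011
  pos 4: 1110 XOR 1101 = 0011
  pos 6: 1101 XOR 1101 = 0000
Remainder = 000 (zero — the frame passes the CRC check).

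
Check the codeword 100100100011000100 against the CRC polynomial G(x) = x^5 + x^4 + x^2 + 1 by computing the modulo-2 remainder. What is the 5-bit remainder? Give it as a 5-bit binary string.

Modulo-2 division of 100100100011000100 by 110101:
  pos 0: 100100 XOR 110101 = 010001
  pos 1: 100011 XOR 110101 = 010110
  pos 2: 101100 XOR 110101 = 011001
  pos 3: 110010 XOR 110101 = 000111
  pos 6: 111011 XOR 110101 = 001110
  pos 8: 111000 XOR 110101 = 001101
  pos 10: 110101 XOR 110101 = 000000
Remainder = 00000 (zero — the frame passes the CRC check).

00000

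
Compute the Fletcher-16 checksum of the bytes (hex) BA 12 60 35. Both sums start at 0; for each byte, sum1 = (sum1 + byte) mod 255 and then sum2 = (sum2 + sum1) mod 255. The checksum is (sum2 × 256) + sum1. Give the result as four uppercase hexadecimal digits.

Running sums (mod 255):
  after byte 0 (BA): sum1=186, sum2=186
  after byte 1 (12): sum1=204, sum2=135
  after byte 2 (60): sum1=45, sum2=180
  after byte 3 (35): sum1=98, sum2=23
Checksum = sum2·256 + sum1 = 23·256 + 98 = 5986 = 0x1762.

1762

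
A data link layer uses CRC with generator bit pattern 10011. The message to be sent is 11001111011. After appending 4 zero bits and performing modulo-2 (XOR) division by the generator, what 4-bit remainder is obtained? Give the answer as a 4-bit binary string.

Append 4 zeros: 110011110110000. Divide by 10011 (XOR where the leading bit is 1):
  pos 0: 11001 XOR 10011 = 01010
  pos 1: 10101 XOR 10011 = 00110
  pos 3: 11011 XOR 10011 = 01000
  pos 4: 10000 XOR 10011 = 00011
  pos 7: 11110 XOR 10011 = 01101
  pos 8: 11010 XOR 10011 = 01001
  pos 9: 10010 XOR 10011 = 00001
Remainder (last 4 bits) = 0010. This is the CRC / FCS.

0010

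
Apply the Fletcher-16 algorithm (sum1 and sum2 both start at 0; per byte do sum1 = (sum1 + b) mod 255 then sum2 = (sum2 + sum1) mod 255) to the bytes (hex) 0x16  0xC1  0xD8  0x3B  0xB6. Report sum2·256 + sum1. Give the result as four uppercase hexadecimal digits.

Running sums (mod 255):
  after byte 0 (0x16): sum1=22, sum2=22
  after byte 1 (0xC1): sum1=215, sum2=237
  after byte 2 (0xD8): sum1=176, sum2=158
  after byte 3 (0x3B): sum1=235, sum2=138
  after byte 4 (0xB6): sum1=162, sum2=45
Checksum = sum2·256 + sum1 = 45·256 + 162 = 11682 = 0x2DA2.

2DA2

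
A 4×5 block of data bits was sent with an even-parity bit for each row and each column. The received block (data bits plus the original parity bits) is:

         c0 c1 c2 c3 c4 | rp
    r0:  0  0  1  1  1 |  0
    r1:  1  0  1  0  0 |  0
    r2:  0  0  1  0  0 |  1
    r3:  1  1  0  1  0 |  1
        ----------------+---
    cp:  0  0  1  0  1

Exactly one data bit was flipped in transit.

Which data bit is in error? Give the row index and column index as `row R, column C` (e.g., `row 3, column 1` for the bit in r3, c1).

row 0, column 1

Recompute each row's even parity and compare to rp:
  r0: data parity 1, sent rp 0 → mismatch
  r1: data parity 0, sent rp 0 → ok
  r2: data parity 1, sent rp 1 → ok
  r3: data parity 1, sent rp 1 → ok
Recompute each column's even parity and compare to cp:
  c0: data parity 0, sent cp 0 → ok
  c1: data parity 1, sent cp 0 → mismatch
  c2: data parity 1, sent cp 1 → ok
  c3: data parity 0, sent cp 0 → ok
  c4: data parity 1, sent cp 1 → ok
Exactly one row (r0) and one column (c1) fail → the flipped bit is at their intersection.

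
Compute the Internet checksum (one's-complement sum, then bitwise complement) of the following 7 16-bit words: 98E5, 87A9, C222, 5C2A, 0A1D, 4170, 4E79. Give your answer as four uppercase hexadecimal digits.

One's-complement addition (fold any carry out of bit 15 back into bit 0):
  0x98E5 + 0x87A9 = 0x1208E → wrap carry → 0x208F
  0x208F + 0xC222 = 0x0E2B1
  0xE2B1 + 0x5C2A = 0x13EDB → wrap carry → 0x3EDC
  0x3EDC + 0x0A1D = 0x048F9
  0x48F9 + 0x4170 = 0x08A69
  0x8A69 + 0x4E79 = 0x0D8E2
One's-complement sum = 0xD8E2.
Checksum = ~0xD8E2 & 0xFFFF = 0x271D.

271D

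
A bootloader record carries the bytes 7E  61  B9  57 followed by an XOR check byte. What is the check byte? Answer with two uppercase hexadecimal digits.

F1

XOR the bytes together:
  start with 0x7E
  0x7E ⊕ 0x61 = 0x1F
  0x1F ⊕ 0xB9 = 0xA6
  0xA6 ⊕ 0x57 = 0xF1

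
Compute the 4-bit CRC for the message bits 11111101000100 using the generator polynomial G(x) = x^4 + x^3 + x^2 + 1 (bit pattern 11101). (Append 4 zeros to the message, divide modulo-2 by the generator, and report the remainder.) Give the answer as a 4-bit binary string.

Append 4 zeros: 111111010001000000. Divide by 11101 (XOR where the leading bit is 1):
  pos 0: 11111 XOR 11101 = 00010
  pos 3: 10101 XOR 11101 = 01000
  pos 4: 10000 XOR 11101 = 01101
  pos 5: 11010 XOR 11101 = 00111
  pos 7: 11101 XOR 11101 = 00000
Remainder (last 4 bits) = 0000. This is the CRC / FCS.

0000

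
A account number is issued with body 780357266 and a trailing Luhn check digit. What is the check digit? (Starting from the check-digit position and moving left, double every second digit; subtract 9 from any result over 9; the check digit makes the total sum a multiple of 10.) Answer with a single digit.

3

Partial digits right→left: 6 6 2 7 5 3 0 8 7
Double every second digit counting from the check-digit position (so the 1st, 3rd, 5th, ... of the partial from the right).
  doubled (with −9 where >9): 3 4 1 0 5 → sum 13
  kept as-is: 6 7 3 8 → sum 24
Total = 13 + 24 = 37.
Check digit = (10 − (37 mod 10)) mod 10 = 3.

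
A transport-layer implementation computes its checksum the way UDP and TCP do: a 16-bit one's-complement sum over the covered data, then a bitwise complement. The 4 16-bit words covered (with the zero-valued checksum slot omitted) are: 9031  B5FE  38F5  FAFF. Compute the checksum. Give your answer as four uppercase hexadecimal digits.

85DA

One's-complement addition (fold any carry out of bit 15 back into bit 0):
  0x9031 + 0xB5FE = 0x1462F → wrap carry → 0x4630
  0x4630 + 0x38F5 = 0x07F25
  0x7F25 + 0xFAFF = 0x17A24 → wrap carry → 0x7A25
One's-complement sum = 0x7A25.
Checksum = ~0x7A25 & 0xFFFF = 0x85DA.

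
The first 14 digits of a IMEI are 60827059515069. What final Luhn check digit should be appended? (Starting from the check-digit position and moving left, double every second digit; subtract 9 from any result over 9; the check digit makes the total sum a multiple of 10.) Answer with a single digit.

Partial digits right→left: 9 6 0 5 1 5 9 5 0 7 2 8 0 6
Double every second digit counting from the check-digit position (so the 1st, 3rd, 5th, ... of the partial from the right).
  doubled (with −9 where >9): 9 0 2 9 0 4 0 → sum 24
  kept as-is: 6 5 5 5 7 8 6 → sum 42
Total = 24 + 42 = 66.
Check digit = (10 − (66 mod 10)) mod 10 = 4.

4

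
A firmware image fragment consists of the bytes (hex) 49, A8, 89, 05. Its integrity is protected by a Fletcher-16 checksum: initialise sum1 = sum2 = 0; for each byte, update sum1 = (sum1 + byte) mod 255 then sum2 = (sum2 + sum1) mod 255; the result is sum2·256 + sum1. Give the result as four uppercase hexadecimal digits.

3780

Running sums (mod 255):
  after byte 0 (49): sum1=73, sum2=73
  after byte 1 (A8): sum1=241, sum2=59
  after byte 2 (89): sum1=123, sum2=182
  after byte 3 (05): sum1=128, sum2=55
Checksum = sum2·256 + sum1 = 55·256 + 128 = 14208 = 0x3780.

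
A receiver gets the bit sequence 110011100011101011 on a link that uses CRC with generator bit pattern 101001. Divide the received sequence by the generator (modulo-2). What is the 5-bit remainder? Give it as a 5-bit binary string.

Modulo-2 division of 110011100011101011 by 101001:
  pos 0: 110011 XOR 101001 = 011010
  pos 1: 110101 XOR 101001 = 011100
  pos 2: 111000 XOR 101001 = 010001
  pos 3: 100010 XOR 101001 = 001011
  pos 5: 101101 XOR 101001 = 000100
  pos 8: 100110 XOR 101001 = 001111
  pos 10: 111110 XOR 101001 = 010111
  pos 11: 101111 XOR 101001 = 000110
Remainder = 01101 (nonzero — an error is detected).

01101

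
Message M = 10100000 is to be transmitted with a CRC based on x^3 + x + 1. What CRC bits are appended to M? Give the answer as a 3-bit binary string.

001

Append 3 zeros: 10100000000. Divide by 1011 (XOR where the leading bit is 1):
  pos 0: 1010 XOR 1011 = 0001
  pos 3: 1000 XOR 1011 = 0011
  pos 5: 1100 XOR 1011 = 0111
  pos 6: 1110 XOR 1011 = 0101
  pos 7: 1010 XOR 1011 = 0001
Remainder (last 3 bits) = 001. This is the CRC / FCS.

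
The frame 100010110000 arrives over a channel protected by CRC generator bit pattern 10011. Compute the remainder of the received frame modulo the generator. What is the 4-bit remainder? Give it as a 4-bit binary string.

Modulo-2 division of 100010110000 by 10011:
  pos 0: 10001 XOR 10011 = 00010
  pos 3: 10011 XOR 10011 = 00000
Remainder = 0000 (zero — the frame passes the CRC check).

0000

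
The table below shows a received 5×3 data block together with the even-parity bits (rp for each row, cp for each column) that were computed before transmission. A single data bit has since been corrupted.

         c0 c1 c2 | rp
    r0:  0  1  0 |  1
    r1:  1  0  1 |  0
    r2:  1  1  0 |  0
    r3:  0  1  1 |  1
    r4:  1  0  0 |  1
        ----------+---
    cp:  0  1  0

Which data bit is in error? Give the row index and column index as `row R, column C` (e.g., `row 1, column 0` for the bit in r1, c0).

row 3, column 0

Recompute each row's even parity and compare to rp:
  r0: data parity 1, sent rp 1 → ok
  r1: data parity 0, sent rp 0 → ok
  r2: data parity 0, sent rp 0 → ok
  r3: data parity 0, sent rp 1 → mismatch
  r4: data parity 1, sent rp 1 → ok
Recompute each column's even parity and compare to cp:
  c0: data parity 1, sent cp 0 → mismatch
  c1: data parity 1, sent cp 1 → ok
  c2: data parity 0, sent cp 0 → ok
Exactly one row (r3) and one column (c0) fail → the flipped bit is at their intersection.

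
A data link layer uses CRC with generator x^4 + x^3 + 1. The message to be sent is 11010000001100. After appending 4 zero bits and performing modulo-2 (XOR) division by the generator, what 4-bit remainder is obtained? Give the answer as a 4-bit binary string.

Append 4 zeros: 110100000011000000. Divide by 11001 (XOR where the leading bit is 1):
  pos 0: 11010 XOR 11001 = 00011
  pos 3: 11000 XOR 11001 = 00001
  pos 7: 10011 XOR 11001 = 01010
  pos 8: 10100 XOR 11001 = 01101
  pos 9: 11010 XOR 11001 = 00011
  pos 12: 11000 XOR 11001 = 00001
Remainder (last 4 bits) = 0010. This is the CRC / FCS.

0010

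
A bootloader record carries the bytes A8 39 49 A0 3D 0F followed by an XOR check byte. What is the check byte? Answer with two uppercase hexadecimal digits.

XOR the bytes together:
  start with 0xA8
  0xA8 ⊕ 0x39 = 0x91
  0x91 ⊕ 0x49 = 0xD8
  0xD8 ⊕ 0xA0 = 0x78
  0x78 ⊕ 0x3D = 0x45
  0x45 ⊕ 0x0F = 0x4A

4A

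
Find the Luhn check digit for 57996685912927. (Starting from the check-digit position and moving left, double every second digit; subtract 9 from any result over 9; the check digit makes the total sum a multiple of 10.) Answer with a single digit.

Partial digits right→left: 7 2 9 2 1 9 5 8 6 6 9 9 7 5
Double every second digit counting from the check-digit position (so the 1st, 3rd, 5th, ... of the partial from the right).
  doubled (with −9 where >9): 5 9 2 1 3 9 5 → sum 34
  kept as-is: 2 2 9 8 6 9 5 → sum 41
Total = 34 + 41 = 75.
Check digit = (10 − (75 mod 10)) mod 10 = 5.

5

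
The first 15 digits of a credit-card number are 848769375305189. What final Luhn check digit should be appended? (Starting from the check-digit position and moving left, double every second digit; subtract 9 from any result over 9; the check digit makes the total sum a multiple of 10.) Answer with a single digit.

Partial digits right→left: 9 8 1 5 0 3 5 7 3 9 6 7 8 4 8
Double every second digit counting from the check-digit position (so the 1st, 3rd, 5th, ... of the partial from the right).
  doubled (with −9 where >9): 9 2 0 1 6 3 7 7 → sum 35
  kept as-is: 8 5 3 7 9 7 4 → sum 43
Total = 35 + 43 = 78.
Check digit = (10 − (78 mod 10)) mod 10 = 2.

2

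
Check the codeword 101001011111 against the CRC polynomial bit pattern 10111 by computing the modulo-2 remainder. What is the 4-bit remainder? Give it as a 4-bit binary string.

0000

Modulo-2 division of 101001011111 by 10111:
  pos 0: 10100 XOR 10111 = 00011
  pos 3: 11101 XOR 10111 = 01010
  pos 4: 10101 XOR 10111 = 00010
  pos 7: 10111 XOR 10111 = 00000
Remainder = 0000 (zero — the frame passes the CRC check).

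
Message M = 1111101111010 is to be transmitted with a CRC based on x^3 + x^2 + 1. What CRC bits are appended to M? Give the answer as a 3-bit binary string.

111

Append 3 zeros: 1111101111010000. Divide by 1101 (XOR where the leading bit is 1):
  pos 0: 1111 XOR 1101 = 0010
  pos 2: 1010 XOR 1101 = 0111
  pos 3: 1111 XOR 1101 = 0010
  pos 5: 1011 XOR 1101 = 0110
  pos 6: 1101 XOR 1101 = 0000
  pos 11: 1000 XOR 1101 = 0101
  pos 12: 1010 XOR 1101 = 0111
Remainder (last 3 bits) = 111. This is the CRC / FCS.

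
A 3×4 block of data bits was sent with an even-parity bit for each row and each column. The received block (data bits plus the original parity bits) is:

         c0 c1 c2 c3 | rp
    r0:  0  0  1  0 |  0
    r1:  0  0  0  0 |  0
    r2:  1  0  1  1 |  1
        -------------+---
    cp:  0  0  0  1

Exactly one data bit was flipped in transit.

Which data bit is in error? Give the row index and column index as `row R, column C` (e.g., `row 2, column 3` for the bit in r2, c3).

row 0, column 0

Recompute each row's even parity and compare to rp:
  r0: data parity 1, sent rp 0 → mismatch
  r1: data parity 0, sent rp 0 → ok
  r2: data parity 1, sent rp 1 → ok
Recompute each column's even parity and compare to cp:
  c0: data parity 1, sent cp 0 → mismatch
  c1: data parity 0, sent cp 0 → ok
  c2: data parity 0, sent cp 0 → ok
  c3: data parity 1, sent cp 1 → ok
Exactly one row (r0) and one column (c0) fail → the flipped bit is at their intersection.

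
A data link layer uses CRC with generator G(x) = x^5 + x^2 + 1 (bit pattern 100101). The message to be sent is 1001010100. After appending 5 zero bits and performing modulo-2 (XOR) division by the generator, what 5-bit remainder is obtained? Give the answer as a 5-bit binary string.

10100

Append 5 zeros: 100101010000000. Divide by 100101 (XOR where the leading bit is 1):
  pos 0: 100101 XOR 100101 = 000000
  pos 7: 100000 XOR 100101 = 000101
Remainder (last 5 bits) = 10100. This is the CRC / FCS.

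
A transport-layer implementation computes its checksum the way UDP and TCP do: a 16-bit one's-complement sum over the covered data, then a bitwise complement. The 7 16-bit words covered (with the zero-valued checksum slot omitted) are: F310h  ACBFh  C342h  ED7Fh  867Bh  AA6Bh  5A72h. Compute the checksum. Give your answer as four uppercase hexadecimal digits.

2413

One's-complement addition (fold any carry out of bit 15 back into bit 0):
  0xF310 + 0xACBF = 0x19FCF → wrap carry → 0x9FD0
  0x9FD0 + 0xC342 = 0x16312 → wrap carry → 0x6313
  0x6313 + 0xED7F = 0x15092 → wrap carry → 0x5093
  0x5093 + 0x867B = 0x0D70E
  0xD70E + 0xAA6B = 0x18179 → wrap carry → 0x817A
  0x817A + 0x5A72 = 0x0DBEC
One's-complement sum = 0xDBEC.
Checksum = ~0xDBEC & 0xFFFF = 0x2413.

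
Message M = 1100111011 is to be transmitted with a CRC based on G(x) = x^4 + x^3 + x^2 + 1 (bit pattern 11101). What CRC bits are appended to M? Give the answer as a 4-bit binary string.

Append 4 zeros: 11001110110000. Divide by 11101 (XOR where the leading bit is 1):
  pos 0: 11001 XOR 11101 = 00100
  pos 2: 10011 XOR 11101 = 01110
  pos 3: 11100 XOR 11101 = 00001
  pos 7: 11100 XOR 11101 = 00001
Remainder (last 4 bits) = 0100. This is the CRC / FCS.

0100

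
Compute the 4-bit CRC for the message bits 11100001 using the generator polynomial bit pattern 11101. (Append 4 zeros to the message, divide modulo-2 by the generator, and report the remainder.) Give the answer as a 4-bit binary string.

Append 4 zeros: 111000010000. Divide by 11101 (XOR where the leading bit is 1):
  pos 0: 11100 XOR 11101 = 00001
  pos 4: 10010 XOR 11101 = 01111
  pos 5: 11110 XOR 11101 = 00011
Remainder (last 4 bits) = 1100. This is the CRC / FCS.

1100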